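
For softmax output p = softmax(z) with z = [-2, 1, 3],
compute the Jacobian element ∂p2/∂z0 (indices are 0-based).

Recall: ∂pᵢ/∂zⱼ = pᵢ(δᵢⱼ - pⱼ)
∂p2/∂z0 = -0.005166

p = softmax(z) = [0.0059, 0.1185, 0.8756]
p2 = 0.8756, p0 = 0.0059

∂p2/∂z0 = -p2 × p0 = -0.8756 × 0.0059 = -0.005166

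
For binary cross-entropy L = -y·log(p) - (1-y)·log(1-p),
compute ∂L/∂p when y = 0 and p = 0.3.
∂L/∂p = 1.429

∂L/∂p = -y/p + (1-y)/(1-p) = 0 + 1/0.7 = 1.429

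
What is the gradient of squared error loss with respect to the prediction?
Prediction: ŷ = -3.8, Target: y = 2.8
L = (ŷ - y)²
∂L/∂ŷ = -13.2

∂L/∂ŷ = 2(ŷ - y) = 2(-3.8 - 2.8) = 2(-6.6) = -13.2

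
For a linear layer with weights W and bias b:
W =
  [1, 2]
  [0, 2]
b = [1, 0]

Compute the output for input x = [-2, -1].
y = [-3, -2]

Wx = [1×-2 + 2×-1, 0×-2 + 2×-1]
   = [-4, -2]
y = Wx + b = [-4 + 1, -2 + 0] = [-3, -2]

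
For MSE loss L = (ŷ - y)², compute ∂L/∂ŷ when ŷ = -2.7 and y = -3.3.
∂L/∂ŷ = 1.2

∂L/∂ŷ = 2(ŷ - y) = 2(-2.7 - -3.3) = 2(0.6) = 1.2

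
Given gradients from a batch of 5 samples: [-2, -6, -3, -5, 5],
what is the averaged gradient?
Average gradient = -2.2

Average = (1/5)(-2 + -6 + -3 + -5 + 5) = -11/5 = -2.2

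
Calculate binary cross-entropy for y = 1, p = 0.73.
L = 0.3147

L = -1·log(0.73) - 0·log(0.27) = -log(0.73) = 0.3147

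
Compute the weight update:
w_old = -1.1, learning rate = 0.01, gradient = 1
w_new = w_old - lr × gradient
w_new = -1.11

w_new = w - η·∂L/∂w = -1.1 - 0.01×(1) = -1.1 - (0.01) = -1.11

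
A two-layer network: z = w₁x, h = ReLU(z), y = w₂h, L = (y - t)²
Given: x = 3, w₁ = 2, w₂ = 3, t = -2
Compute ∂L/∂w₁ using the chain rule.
∂L/∂w₁ = 360

Forward pass:
z = w₁x = 2×3 = 6
h = ReLU(6) = 6
y = w₂h = 3×6 = 18

Backward pass:
∂L/∂y = 2(y - t) = 2(18 - -2) = 40
∂y/∂h = w₂ = 3
∂h/∂z = 1 (ReLU derivative)
∂z/∂w₁ = x = 3

∂L/∂w₁ = 40 × 3 × 1 × 3 = 360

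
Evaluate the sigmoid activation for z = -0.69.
0.334

sigmoid(-0.69) = 1/(1 + e^(0.69)) = 1/(1 + 1.994) = 0.334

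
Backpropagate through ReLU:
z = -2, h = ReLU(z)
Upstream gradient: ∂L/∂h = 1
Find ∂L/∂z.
∂L/∂z = 0

h = ReLU(-2) = 0
Since z < 0: ∂h/∂z = 0
∂L/∂z = ∂L/∂h · ∂h/∂z = 1 × 0 = 0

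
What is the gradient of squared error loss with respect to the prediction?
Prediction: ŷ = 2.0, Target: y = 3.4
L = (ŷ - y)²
∂L/∂ŷ = -2.8

∂L/∂ŷ = 2(ŷ - y) = 2(2.0 - 3.4) = 2(-1.4) = -2.8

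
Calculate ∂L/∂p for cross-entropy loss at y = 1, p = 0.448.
∂L/∂p = -2.232

∂L/∂p = -y/p + (1-y)/(1-p) = -1/0.448 + 0 = -2.232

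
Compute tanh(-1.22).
-0.8397

tanh(-1.22) = (e^(-1.22) - e^(1.22))/(e^(-1.22) + e^(1.22)) = -0.8397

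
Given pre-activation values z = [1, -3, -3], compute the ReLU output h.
h = [1, 0, 0]

ReLU applied element-wise: max(0,1)=1, max(0,-3)=0, max(0,-3)=0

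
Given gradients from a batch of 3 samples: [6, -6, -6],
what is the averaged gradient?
Average gradient = -2

Average = (1/3)(6 + -6 + -6) = -6/3 = -2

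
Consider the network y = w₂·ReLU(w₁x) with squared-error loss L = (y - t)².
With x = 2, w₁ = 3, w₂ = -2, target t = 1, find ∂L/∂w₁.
∂L/∂w₁ = 104

Forward pass:
z = w₁x = 3×2 = 6
h = ReLU(6) = 6
y = w₂h = -2×6 = -12

Backward pass:
∂L/∂y = 2(y - t) = 2(-12 - 1) = -26
∂y/∂h = w₂ = -2
∂h/∂z = 1 (ReLU derivative)
∂z/∂w₁ = x = 2

∂L/∂w₁ = -26 × -2 × 1 × 2 = 104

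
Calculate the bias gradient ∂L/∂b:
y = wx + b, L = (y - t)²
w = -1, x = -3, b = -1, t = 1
∂L/∂b = 2

y = wx + b = (-1)(-3) + -1 = 2
∂L/∂y = 2(y - t) = 2(2 - 1) = 2
∂y/∂b = 1
∂L/∂b = ∂L/∂y · ∂y/∂b = 2 × 1 = 2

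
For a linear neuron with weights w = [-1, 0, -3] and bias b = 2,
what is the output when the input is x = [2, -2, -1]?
y = 3

y = (-1)(2) + (0)(-2) + (-3)(-1) + 2 = 3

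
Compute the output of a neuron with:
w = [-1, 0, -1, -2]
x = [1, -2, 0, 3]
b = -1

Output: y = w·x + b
y = -8

y = (-1)(1) + (0)(-2) + (-1)(0) + (-2)(3) + -1 = -8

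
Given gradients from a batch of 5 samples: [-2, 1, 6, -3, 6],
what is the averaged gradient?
Average gradient = 1.6

Average = (1/5)(-2 + 1 + 6 + -3 + 6) = 8/5 = 1.6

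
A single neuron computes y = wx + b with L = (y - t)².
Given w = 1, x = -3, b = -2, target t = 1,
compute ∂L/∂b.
∂L/∂b = -12

y = wx + b = (1)(-3) + -2 = -5
∂L/∂y = 2(y - t) = 2(-5 - 1) = -12
∂y/∂b = 1
∂L/∂b = ∂L/∂y · ∂y/∂b = -12 × 1 = -12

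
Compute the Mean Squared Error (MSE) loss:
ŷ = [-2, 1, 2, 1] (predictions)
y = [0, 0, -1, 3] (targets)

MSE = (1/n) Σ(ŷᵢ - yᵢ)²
MSE = 4.5

MSE = (1/4)((-2-0)² + (1-0)² + (2--1)² + (1-3)²) = (1/4)(4 + 1 + 9 + 4) = 4.5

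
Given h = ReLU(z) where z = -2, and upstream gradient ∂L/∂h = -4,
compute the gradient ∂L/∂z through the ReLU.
∂L/∂z = 0

h = ReLU(-2) = 0
Since z < 0: ∂h/∂z = 0
∂L/∂z = ∂L/∂h · ∂h/∂z = -4 × 0 = 0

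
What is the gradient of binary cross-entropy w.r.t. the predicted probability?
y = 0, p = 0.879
∂L/∂p = 8.264

∂L/∂p = -y/p + (1-y)/(1-p) = 0 + 1/0.121 = 8.264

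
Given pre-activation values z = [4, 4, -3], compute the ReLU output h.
h = [4, 4, 0]

ReLU applied element-wise: max(0,4)=4, max(0,4)=4, max(0,-3)=0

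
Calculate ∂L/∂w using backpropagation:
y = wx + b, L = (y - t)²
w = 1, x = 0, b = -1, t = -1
∂L/∂w = 0

y = wx + b = (1)(0) + -1 = -1
∂L/∂y = 2(y - t) = 2(-1 - -1) = 0
∂y/∂w = x = 0
∂L/∂w = ∂L/∂y · ∂y/∂w = 0 × 0 = 0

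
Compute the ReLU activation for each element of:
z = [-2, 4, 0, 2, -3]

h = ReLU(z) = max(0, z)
h = [0, 4, 0, 2, 0]

ReLU applied element-wise: max(0,-2)=0, max(0,4)=4, max(0,0)=0, max(0,2)=2, max(0,-3)=0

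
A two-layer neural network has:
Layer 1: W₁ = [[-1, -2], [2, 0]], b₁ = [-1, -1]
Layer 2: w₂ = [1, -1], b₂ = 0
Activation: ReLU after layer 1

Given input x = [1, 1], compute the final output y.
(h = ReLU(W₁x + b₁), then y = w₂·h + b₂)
y = -1

Layer 1 pre-activation: z₁ = [-4, 1]
After ReLU: h = [0, 1]
Layer 2 output: y = 1×0 + -1×1 + 0 = -1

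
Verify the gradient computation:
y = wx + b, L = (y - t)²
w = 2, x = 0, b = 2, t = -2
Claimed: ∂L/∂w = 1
Incorrect

y = (2)(0) + 2 = 2
∂L/∂y = 2(y - t) = 2(2 - -2) = 8
∂y/∂w = x = 0
∂L/∂w = 8 × 0 = 0

Claimed value: 1
Incorrect: The correct gradient is 0.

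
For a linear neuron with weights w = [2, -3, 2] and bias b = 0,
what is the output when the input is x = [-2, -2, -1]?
y = 0

y = (2)(-2) + (-3)(-2) + (2)(-1) + 0 = 0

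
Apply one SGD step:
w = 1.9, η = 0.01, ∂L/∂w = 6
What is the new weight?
w_new = 1.84

w_new = w - η·∂L/∂w = 1.9 - 0.01×(6) = 1.9 - (0.06) = 1.84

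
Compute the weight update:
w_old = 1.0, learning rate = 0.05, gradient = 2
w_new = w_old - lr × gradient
w_new = 0.9

w_new = w - η·∂L/∂w = 1.0 - 0.05×(2) = 1.0 - (0.1) = 0.9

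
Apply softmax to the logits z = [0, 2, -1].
p = [0.1142, 0.8438, 0.042]

exp(z) = [1, 7.389, 0.3679]
Sum = 8.757
p = [0.1142, 0.8438, 0.042]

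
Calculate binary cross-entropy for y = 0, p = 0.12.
L = 0.1278

L = -0·log(0.12) - 1·log(0.88) = -log(0.88) = 0.1278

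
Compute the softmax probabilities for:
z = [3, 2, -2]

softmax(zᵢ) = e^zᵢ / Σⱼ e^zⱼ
p = [0.7275, 0.2676, 0.0049]

exp(z) = [20.09, 7.389, 0.1353]
Sum = 27.61
p = [0.7275, 0.2676, 0.0049]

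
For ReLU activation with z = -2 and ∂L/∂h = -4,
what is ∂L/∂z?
∂L/∂z = 0

h = ReLU(-2) = 0
Since z < 0: ∂h/∂z = 0
∂L/∂z = ∂L/∂h · ∂h/∂z = -4 × 0 = 0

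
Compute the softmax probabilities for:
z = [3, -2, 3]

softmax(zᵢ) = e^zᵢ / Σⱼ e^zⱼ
p = [0.4983, 0.0034, 0.4983]

exp(z) = [20.09, 0.1353, 20.09]
Sum = 40.31
p = [0.4983, 0.0034, 0.4983]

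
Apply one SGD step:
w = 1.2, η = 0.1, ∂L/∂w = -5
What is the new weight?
w_new = 1.7

w_new = w - η·∂L/∂w = 1.2 - 0.1×(-5) = 1.2 - (-0.5) = 1.7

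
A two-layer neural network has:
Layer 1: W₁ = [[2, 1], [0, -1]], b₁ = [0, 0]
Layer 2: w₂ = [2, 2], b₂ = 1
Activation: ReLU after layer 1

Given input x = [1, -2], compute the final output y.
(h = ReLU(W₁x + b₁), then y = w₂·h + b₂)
y = 5

Layer 1 pre-activation: z₁ = [0, 2]
After ReLU: h = [0, 2]
Layer 2 output: y = 2×0 + 2×2 + 1 = 5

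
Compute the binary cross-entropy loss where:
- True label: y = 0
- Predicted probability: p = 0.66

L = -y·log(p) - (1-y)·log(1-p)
L = 1.079

L = -0·log(0.66) - 1·log(0.34) = -log(0.34) = 1.079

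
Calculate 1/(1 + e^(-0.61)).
0.6479

sigmoid(0.61) = 1/(1 + e^(-0.61)) = 1/(1 + 0.5434) = 0.6479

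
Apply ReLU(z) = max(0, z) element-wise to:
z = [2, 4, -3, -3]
h = [2, 4, 0, 0]

ReLU applied element-wise: max(0,2)=2, max(0,4)=4, max(0,-3)=0, max(0,-3)=0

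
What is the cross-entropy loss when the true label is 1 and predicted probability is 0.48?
L = 0.734

L = -1·log(0.48) - 0·log(0.52) = -log(0.48) = 0.734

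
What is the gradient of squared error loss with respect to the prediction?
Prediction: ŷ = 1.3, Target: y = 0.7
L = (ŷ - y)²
∂L/∂ŷ = 1.2

∂L/∂ŷ = 2(ŷ - y) = 2(1.3 - 0.7) = 2(0.6) = 1.2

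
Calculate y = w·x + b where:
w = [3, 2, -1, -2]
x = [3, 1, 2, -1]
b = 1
y = 12

y = (3)(3) + (2)(1) + (-1)(2) + (-2)(-1) + 1 = 12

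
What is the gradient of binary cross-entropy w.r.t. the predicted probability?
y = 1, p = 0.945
∂L/∂p = -1.058

∂L/∂p = -y/p + (1-y)/(1-p) = -1/0.945 + 0 = -1.058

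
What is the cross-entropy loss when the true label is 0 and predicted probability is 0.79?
L = 1.561

L = -0·log(0.79) - 1·log(0.21) = -log(0.21) = 1.561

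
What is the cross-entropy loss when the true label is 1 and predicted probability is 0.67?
L = 0.4005

L = -1·log(0.67) - 0·log(0.33) = -log(0.67) = 0.4005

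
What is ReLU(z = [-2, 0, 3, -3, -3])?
h = [0, 0, 3, 0, 0]

ReLU applied element-wise: max(0,-2)=0, max(0,0)=0, max(0,3)=3, max(0,-3)=0, max(0,-3)=0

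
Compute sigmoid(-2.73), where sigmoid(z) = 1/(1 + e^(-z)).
0.06123

sigmoid(-2.73) = 1/(1 + e^(2.73)) = 1/(1 + 15.33) = 0.06123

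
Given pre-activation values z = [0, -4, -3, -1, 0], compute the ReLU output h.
h = [0, 0, 0, 0, 0]

ReLU applied element-wise: max(0,0)=0, max(0,-4)=0, max(0,-3)=0, max(0,-1)=0, max(0,0)=0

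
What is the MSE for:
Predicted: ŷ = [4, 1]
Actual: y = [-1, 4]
MSE = 17

MSE = (1/2)((4--1)² + (1-4)²) = (1/2)(25 + 9) = 17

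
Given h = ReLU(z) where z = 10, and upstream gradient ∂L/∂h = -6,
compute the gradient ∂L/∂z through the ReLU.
∂L/∂z = -6

h = ReLU(10) = 10
Since z > 0: ∂h/∂z = 1
∂L/∂z = ∂L/∂h · ∂h/∂z = -6 × 1 = -6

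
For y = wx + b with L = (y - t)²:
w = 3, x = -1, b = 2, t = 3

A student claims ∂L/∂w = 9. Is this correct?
Incorrect

y = (3)(-1) + 2 = -1
∂L/∂y = 2(y - t) = 2(-1 - 3) = -8
∂y/∂w = x = -1
∂L/∂w = -8 × -1 = 8

Claimed value: 9
Incorrect: The correct gradient is 8.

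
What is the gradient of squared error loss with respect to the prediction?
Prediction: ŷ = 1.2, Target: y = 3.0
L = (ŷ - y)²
∂L/∂ŷ = -3.6

∂L/∂ŷ = 2(ŷ - y) = 2(1.2 - 3.0) = 2(-1.8) = -3.6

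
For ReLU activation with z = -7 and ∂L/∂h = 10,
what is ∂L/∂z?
∂L/∂z = 0

h = ReLU(-7) = 0
Since z < 0: ∂h/∂z = 0
∂L/∂z = ∂L/∂h · ∂h/∂z = 10 × 0 = 0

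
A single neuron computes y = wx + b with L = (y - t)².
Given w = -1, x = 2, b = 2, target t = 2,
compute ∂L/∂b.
∂L/∂b = -4

y = wx + b = (-1)(2) + 2 = 0
∂L/∂y = 2(y - t) = 2(0 - 2) = -4
∂y/∂b = 1
∂L/∂b = ∂L/∂y · ∂y/∂b = -4 × 1 = -4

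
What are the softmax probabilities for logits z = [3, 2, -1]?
p = [0.7214, 0.2654, 0.0132]

exp(z) = [20.09, 7.389, 0.3679]
Sum = 27.84
p = [0.7214, 0.2654, 0.0132]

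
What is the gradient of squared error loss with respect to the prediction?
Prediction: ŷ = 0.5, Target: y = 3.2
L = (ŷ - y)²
∂L/∂ŷ = -5.4

∂L/∂ŷ = 2(ŷ - y) = 2(0.5 - 3.2) = 2(-2.7) = -5.4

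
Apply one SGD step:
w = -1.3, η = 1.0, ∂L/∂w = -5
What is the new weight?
w_new = 3.7

w_new = w - η·∂L/∂w = -1.3 - 1.0×(-5) = -1.3 - (-5) = 3.7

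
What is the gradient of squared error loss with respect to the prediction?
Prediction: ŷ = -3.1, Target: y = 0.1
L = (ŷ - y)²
∂L/∂ŷ = -6.4

∂L/∂ŷ = 2(ŷ - y) = 2(-3.1 - 0.1) = 2(-3.2) = -6.4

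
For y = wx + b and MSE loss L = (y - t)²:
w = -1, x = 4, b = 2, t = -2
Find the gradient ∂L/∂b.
∂L/∂b = 0

y = wx + b = (-1)(4) + 2 = -2
∂L/∂y = 2(y - t) = 2(-2 - -2) = 0
∂y/∂b = 1
∂L/∂b = ∂L/∂y · ∂y/∂b = 0 × 1 = 0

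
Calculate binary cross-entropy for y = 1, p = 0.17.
L = 1.772

L = -1·log(0.17) - 0·log(0.83) = -log(0.17) = 1.772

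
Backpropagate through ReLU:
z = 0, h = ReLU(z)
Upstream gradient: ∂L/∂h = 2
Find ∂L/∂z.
∂L/∂z = 0

h = ReLU(0) = 0
At z = 0: ∂h/∂z = 0 (by convention)
∂L/∂z = ∂L/∂h · ∂h/∂z = 2 × 0 = 0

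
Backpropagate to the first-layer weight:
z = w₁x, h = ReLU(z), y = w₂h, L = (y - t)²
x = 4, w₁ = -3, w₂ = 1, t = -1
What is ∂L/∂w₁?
∂L/∂w₁ = 0

Forward pass:
z = w₁x = -3×4 = -12
h = ReLU(-12) = 0
y = w₂h = 1×0 = 0

Backward pass:
∂L/∂y = 2(y - t) = 2(0 - -1) = 2
∂y/∂h = w₂ = 1
∂h/∂z = 0 (ReLU derivative)
∂z/∂w₁ = x = 4

∂L/∂w₁ = 2 × 1 × 0 × 4 = 0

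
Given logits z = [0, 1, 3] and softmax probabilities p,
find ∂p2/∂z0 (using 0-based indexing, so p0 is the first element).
∂p2/∂z0 = -0.03545

p = softmax(z) = [0.04201, 0.1142, 0.8438]
p2 = 0.8438, p0 = 0.04201

∂p2/∂z0 = -p2 × p0 = -0.8438 × 0.04201 = -0.03545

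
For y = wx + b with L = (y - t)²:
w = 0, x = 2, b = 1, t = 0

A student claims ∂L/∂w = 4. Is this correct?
Correct

y = (0)(2) + 1 = 1
∂L/∂y = 2(y - t) = 2(1 - 0) = 2
∂y/∂w = x = 2
∂L/∂w = 2 × 2 = 4

Claimed value: 4
Correct: The correct gradient is 4.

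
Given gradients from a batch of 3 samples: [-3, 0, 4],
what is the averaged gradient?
Average gradient = 0.3333

Average = (1/3)(-3 + 0 + 4) = 1/3 = 0.3333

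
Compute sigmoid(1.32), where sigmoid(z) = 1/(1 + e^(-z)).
0.7892

sigmoid(1.32) = 1/(1 + e^(-1.32)) = 1/(1 + 0.2671) = 0.7892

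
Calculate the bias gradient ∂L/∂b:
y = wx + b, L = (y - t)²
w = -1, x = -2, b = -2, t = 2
∂L/∂b = -4

y = wx + b = (-1)(-2) + -2 = 0
∂L/∂y = 2(y - t) = 2(0 - 2) = -4
∂y/∂b = 1
∂L/∂b = ∂L/∂y · ∂y/∂b = -4 × 1 = -4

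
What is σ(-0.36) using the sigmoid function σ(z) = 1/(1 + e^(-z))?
0.411

sigmoid(-0.36) = 1/(1 + e^(0.36)) = 1/(1 + 1.433) = 0.411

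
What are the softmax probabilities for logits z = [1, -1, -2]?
p = [0.8438, 0.1142, 0.042]

exp(z) = [2.718, 0.3679, 0.1353]
Sum = 3.221
p = [0.8438, 0.1142, 0.042]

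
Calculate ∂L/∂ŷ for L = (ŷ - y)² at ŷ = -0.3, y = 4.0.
∂L/∂ŷ = -8.6

∂L/∂ŷ = 2(ŷ - y) = 2(-0.3 - 4.0) = 2(-4.3) = -8.6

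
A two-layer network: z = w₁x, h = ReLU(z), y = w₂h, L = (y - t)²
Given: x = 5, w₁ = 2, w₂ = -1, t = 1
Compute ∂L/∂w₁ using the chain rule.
∂L/∂w₁ = 110

Forward pass:
z = w₁x = 2×5 = 10
h = ReLU(10) = 10
y = w₂h = -1×10 = -10

Backward pass:
∂L/∂y = 2(y - t) = 2(-10 - 1) = -22
∂y/∂h = w₂ = -1
∂h/∂z = 1 (ReLU derivative)
∂z/∂w₁ = x = 5

∂L/∂w₁ = -22 × -1 × 1 × 5 = 110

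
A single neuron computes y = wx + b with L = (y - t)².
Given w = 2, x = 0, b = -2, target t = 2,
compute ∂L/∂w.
∂L/∂w = 0

y = wx + b = (2)(0) + -2 = -2
∂L/∂y = 2(y - t) = 2(-2 - 2) = -8
∂y/∂w = x = 0
∂L/∂w = ∂L/∂y · ∂y/∂w = -8 × 0 = 0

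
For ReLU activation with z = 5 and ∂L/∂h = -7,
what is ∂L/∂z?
∂L/∂z = -7

h = ReLU(5) = 5
Since z > 0: ∂h/∂z = 1
∂L/∂z = ∂L/∂h · ∂h/∂z = -7 × 1 = -7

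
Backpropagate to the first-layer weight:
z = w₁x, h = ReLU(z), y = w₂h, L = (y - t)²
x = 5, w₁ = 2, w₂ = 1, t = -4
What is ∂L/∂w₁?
∂L/∂w₁ = 140

Forward pass:
z = w₁x = 2×5 = 10
h = ReLU(10) = 10
y = w₂h = 1×10 = 10

Backward pass:
∂L/∂y = 2(y - t) = 2(10 - -4) = 28
∂y/∂h = w₂ = 1
∂h/∂z = 1 (ReLU derivative)
∂z/∂w₁ = x = 5

∂L/∂w₁ = 28 × 1 × 1 × 5 = 140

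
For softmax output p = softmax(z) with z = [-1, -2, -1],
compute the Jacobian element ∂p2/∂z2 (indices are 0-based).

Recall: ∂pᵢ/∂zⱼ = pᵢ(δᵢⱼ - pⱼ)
∂p2/∂z2 = 0.244

p = softmax(z) = [0.4223, 0.1554, 0.4223]
p2 = 0.4223

∂p2/∂z2 = p2(1 - p2) = 0.4223 × (1 - 0.4223) = 0.244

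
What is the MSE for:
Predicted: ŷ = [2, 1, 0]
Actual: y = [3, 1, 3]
MSE = 3.333

MSE = (1/3)((2-3)² + (1-1)² + (0-3)²) = (1/3)(1 + 0 + 9) = 3.333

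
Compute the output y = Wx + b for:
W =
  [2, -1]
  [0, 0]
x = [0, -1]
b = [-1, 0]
y = [0, 0]

Wx = [2×0 + -1×-1, 0×0 + 0×-1]
   = [1, 0]
y = Wx + b = [1 + -1, 0 + 0] = [0, 0]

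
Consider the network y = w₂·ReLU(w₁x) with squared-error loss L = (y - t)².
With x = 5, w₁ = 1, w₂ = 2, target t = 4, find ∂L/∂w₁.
∂L/∂w₁ = 120

Forward pass:
z = w₁x = 1×5 = 5
h = ReLU(5) = 5
y = w₂h = 2×5 = 10

Backward pass:
∂L/∂y = 2(y - t) = 2(10 - 4) = 12
∂y/∂h = w₂ = 2
∂h/∂z = 1 (ReLU derivative)
∂z/∂w₁ = x = 5

∂L/∂w₁ = 12 × 2 × 1 × 5 = 120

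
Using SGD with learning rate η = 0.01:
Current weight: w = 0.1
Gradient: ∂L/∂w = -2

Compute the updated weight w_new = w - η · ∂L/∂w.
w_new = 0.12

w_new = w - η·∂L/∂w = 0.1 - 0.01×(-2) = 0.1 - (-0.02) = 0.12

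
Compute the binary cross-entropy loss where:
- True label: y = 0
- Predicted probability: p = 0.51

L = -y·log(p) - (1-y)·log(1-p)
L = 0.7133

L = -0·log(0.51) - 1·log(0.49) = -log(0.49) = 0.7133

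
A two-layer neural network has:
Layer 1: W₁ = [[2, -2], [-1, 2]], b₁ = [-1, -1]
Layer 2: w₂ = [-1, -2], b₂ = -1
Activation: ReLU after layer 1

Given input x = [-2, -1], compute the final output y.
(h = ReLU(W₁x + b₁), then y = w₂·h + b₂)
y = -1

Layer 1 pre-activation: z₁ = [-3, -1]
After ReLU: h = [0, 0]
Layer 2 output: y = -1×0 + -2×0 + -1 = -1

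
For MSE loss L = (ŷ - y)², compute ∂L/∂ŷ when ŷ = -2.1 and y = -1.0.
∂L/∂ŷ = -2.2

∂L/∂ŷ = 2(ŷ - y) = 2(-2.1 - -1.0) = 2(-1.1) = -2.2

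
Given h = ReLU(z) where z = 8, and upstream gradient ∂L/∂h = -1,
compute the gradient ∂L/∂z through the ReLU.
∂L/∂z = -1

h = ReLU(8) = 8
Since z > 0: ∂h/∂z = 1
∂L/∂z = ∂L/∂h · ∂h/∂z = -1 × 1 = -1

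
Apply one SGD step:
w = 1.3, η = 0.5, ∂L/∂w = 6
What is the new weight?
w_new = -1.7

w_new = w - η·∂L/∂w = 1.3 - 0.5×(6) = 1.3 - (3) = -1.7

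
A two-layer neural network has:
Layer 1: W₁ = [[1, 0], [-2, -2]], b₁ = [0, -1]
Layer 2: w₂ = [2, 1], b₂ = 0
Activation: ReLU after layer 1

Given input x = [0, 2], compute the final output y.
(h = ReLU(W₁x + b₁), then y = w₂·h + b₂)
y = 0

Layer 1 pre-activation: z₁ = [0, -5]
After ReLU: h = [0, 0]
Layer 2 output: y = 2×0 + 1×0 + 0 = 0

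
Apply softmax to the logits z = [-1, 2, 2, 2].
p = [0.0163, 0.3279, 0.3279, 0.3279]

exp(z) = [0.3679, 7.389, 7.389, 7.389]
Sum = 22.54
p = [0.0163, 0.3279, 0.3279, 0.3279]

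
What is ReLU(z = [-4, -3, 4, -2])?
h = [0, 0, 4, 0]

ReLU applied element-wise: max(0,-4)=0, max(0,-3)=0, max(0,4)=4, max(0,-2)=0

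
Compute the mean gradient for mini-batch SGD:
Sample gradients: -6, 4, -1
Average gradient = -1

Average = (1/3)(-6 + 4 + -1) = -3/3 = -1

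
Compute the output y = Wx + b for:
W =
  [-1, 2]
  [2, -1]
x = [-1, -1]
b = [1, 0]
y = [0, -1]

Wx = [-1×-1 + 2×-1, 2×-1 + -1×-1]
   = [-1, -1]
y = Wx + b = [-1 + 1, -1 + 0] = [0, -1]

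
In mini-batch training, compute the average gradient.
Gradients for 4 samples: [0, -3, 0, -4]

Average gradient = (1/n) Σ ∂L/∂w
Average gradient = -1.75

Average = (1/4)(0 + -3 + 0 + -4) = -7/4 = -1.75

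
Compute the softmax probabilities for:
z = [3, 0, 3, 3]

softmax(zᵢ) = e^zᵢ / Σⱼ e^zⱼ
p = [0.3279, 0.0163, 0.3279, 0.3279]

exp(z) = [20.09, 1, 20.09, 20.09]
Sum = 61.26
p = [0.3279, 0.0163, 0.3279, 0.3279]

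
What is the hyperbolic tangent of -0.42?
-0.3969

tanh(-0.42) = (e^(-0.42) - e^(0.42))/(e^(-0.42) + e^(0.42)) = -0.3969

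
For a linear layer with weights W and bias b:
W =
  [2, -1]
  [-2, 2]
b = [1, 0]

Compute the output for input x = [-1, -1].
y = [0, 0]

Wx = [2×-1 + -1×-1, -2×-1 + 2×-1]
   = [-1, 0]
y = Wx + b = [-1 + 1, 0 + 0] = [0, 0]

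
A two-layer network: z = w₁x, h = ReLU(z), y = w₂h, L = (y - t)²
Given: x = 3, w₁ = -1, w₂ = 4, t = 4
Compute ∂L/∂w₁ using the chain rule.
∂L/∂w₁ = 0

Forward pass:
z = w₁x = -1×3 = -3
h = ReLU(-3) = 0
y = w₂h = 4×0 = 0

Backward pass:
∂L/∂y = 2(y - t) = 2(0 - 4) = -8
∂y/∂h = w₂ = 4
∂h/∂z = 0 (ReLU derivative)
∂z/∂w₁ = x = 3

∂L/∂w₁ = -8 × 4 × 0 × 3 = 0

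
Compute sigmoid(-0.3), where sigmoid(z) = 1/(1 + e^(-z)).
0.4256

sigmoid(-0.3) = 1/(1 + e^(0.3)) = 1/(1 + 1.35) = 0.4256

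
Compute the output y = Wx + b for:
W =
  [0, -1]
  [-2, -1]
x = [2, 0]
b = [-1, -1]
y = [-1, -5]

Wx = [0×2 + -1×0, -2×2 + -1×0]
   = [0, -4]
y = Wx + b = [0 + -1, -4 + -1] = [-1, -5]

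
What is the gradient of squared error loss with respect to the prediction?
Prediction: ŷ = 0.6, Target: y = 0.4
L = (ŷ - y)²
∂L/∂ŷ = 0.4

∂L/∂ŷ = 2(ŷ - y) = 2(0.6 - 0.4) = 2(0.2) = 0.4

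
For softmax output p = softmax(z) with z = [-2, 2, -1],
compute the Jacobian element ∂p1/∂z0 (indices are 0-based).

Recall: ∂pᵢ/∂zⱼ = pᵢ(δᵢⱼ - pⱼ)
∂p1/∂z0 = -0.01605

p = softmax(z) = [0.01715, 0.9362, 0.04661]
p1 = 0.9362, p0 = 0.01715

∂p1/∂z0 = -p1 × p0 = -0.9362 × 0.01715 = -0.01605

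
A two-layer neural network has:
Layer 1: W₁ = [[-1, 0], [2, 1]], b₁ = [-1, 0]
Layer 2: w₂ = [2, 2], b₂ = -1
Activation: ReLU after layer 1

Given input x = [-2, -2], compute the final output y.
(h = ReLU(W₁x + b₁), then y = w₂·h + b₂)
y = 1

Layer 1 pre-activation: z₁ = [1, -6]
After ReLU: h = [1, 0]
Layer 2 output: y = 2×1 + 2×0 + -1 = 1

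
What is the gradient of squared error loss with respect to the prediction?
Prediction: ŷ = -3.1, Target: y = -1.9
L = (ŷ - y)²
∂L/∂ŷ = -2.4

∂L/∂ŷ = 2(ŷ - y) = 2(-3.1 - -1.9) = 2(-1.2) = -2.4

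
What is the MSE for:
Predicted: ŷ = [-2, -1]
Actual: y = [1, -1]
MSE = 4.5

MSE = (1/2)((-2-1)² + (-1--1)²) = (1/2)(9 + 0) = 4.5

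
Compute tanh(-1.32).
-0.8668

tanh(-1.32) = (e^(-1.32) - e^(1.32))/(e^(-1.32) + e^(1.32)) = -0.8668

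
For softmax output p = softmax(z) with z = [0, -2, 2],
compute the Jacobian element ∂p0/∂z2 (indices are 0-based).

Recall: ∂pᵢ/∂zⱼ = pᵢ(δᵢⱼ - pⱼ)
∂p0/∂z2 = -0.1017

p = softmax(z) = [0.1173, 0.01588, 0.8668]
p0 = 0.1173, p2 = 0.8668

∂p0/∂z2 = -p0 × p2 = -0.1173 × 0.8668 = -0.1017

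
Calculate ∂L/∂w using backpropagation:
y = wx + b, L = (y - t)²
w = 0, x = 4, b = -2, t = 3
∂L/∂w = -40

y = wx + b = (0)(4) + -2 = -2
∂L/∂y = 2(y - t) = 2(-2 - 3) = -10
∂y/∂w = x = 4
∂L/∂w = ∂L/∂y · ∂y/∂w = -10 × 4 = -40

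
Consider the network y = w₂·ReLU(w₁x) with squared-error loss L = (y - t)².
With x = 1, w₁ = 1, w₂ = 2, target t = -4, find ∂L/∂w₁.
∂L/∂w₁ = 24

Forward pass:
z = w₁x = 1×1 = 1
h = ReLU(1) = 1
y = w₂h = 2×1 = 2

Backward pass:
∂L/∂y = 2(y - t) = 2(2 - -4) = 12
∂y/∂h = w₂ = 2
∂h/∂z = 1 (ReLU derivative)
∂z/∂w₁ = x = 1

∂L/∂w₁ = 12 × 2 × 1 × 1 = 24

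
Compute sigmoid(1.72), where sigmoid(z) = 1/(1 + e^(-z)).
0.8481

sigmoid(1.72) = 1/(1 + e^(-1.72)) = 1/(1 + 0.1791) = 0.8481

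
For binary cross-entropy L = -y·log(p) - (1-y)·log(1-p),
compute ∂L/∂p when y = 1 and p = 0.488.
∂L/∂p = -2.049

∂L/∂p = -y/p + (1-y)/(1-p) = -1/0.488 + 0 = -2.049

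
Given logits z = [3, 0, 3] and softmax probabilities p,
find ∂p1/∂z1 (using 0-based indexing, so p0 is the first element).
∂p1/∂z1 = 0.0237

p = softmax(z) = [0.4879, 0.02429, 0.4879]
p1 = 0.02429

∂p1/∂z1 = p1(1 - p1) = 0.02429 × (1 - 0.02429) = 0.0237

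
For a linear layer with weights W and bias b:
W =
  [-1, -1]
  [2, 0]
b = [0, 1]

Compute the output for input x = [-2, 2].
y = [0, -3]

Wx = [-1×-2 + -1×2, 2×-2 + 0×2]
   = [0, -4]
y = Wx + b = [0 + 0, -4 + 1] = [0, -3]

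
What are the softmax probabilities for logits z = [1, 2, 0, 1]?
p = [0.1966, 0.5344, 0.0723, 0.1966]

exp(z) = [2.718, 7.389, 1, 2.718]
Sum = 13.83
p = [0.1966, 0.5344, 0.0723, 0.1966]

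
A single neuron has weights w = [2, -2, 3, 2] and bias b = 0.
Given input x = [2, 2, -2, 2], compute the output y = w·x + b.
y = -2

y = (2)(2) + (-2)(2) + (3)(-2) + (2)(2) + 0 = -2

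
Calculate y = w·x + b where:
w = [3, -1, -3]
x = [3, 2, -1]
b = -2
y = 8

y = (3)(3) + (-1)(2) + (-3)(-1) + -2 = 8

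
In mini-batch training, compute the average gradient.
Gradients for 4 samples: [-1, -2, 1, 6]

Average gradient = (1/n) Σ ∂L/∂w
Average gradient = 1

Average = (1/4)(-1 + -2 + 1 + 6) = 4/4 = 1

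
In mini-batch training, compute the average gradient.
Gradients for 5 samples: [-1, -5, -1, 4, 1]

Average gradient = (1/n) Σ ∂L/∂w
Average gradient = -0.4

Average = (1/5)(-1 + -5 + -1 + 4 + 1) = -2/5 = -0.4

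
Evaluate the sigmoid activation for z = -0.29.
0.428

sigmoid(-0.29) = 1/(1 + e^(0.29)) = 1/(1 + 1.336) = 0.428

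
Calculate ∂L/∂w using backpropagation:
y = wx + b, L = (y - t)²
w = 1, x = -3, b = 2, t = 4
∂L/∂w = 30

y = wx + b = (1)(-3) + 2 = -1
∂L/∂y = 2(y - t) = 2(-1 - 4) = -10
∂y/∂w = x = -3
∂L/∂w = ∂L/∂y · ∂y/∂w = -10 × -3 = 30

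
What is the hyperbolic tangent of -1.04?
-0.7779

tanh(-1.04) = (e^(-1.04) - e^(1.04))/(e^(-1.04) + e^(1.04)) = -0.7779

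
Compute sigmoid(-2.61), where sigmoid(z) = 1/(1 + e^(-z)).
0.0685

sigmoid(-2.61) = 1/(1 + e^(2.61)) = 1/(1 + 13.6) = 0.0685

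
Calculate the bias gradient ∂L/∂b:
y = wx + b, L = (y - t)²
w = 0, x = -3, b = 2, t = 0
∂L/∂b = 4

y = wx + b = (0)(-3) + 2 = 2
∂L/∂y = 2(y - t) = 2(2 - 0) = 4
∂y/∂b = 1
∂L/∂b = ∂L/∂y · ∂y/∂b = 4 × 1 = 4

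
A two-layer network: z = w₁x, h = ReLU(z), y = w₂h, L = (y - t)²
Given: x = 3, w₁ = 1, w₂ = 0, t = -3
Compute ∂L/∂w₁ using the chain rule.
∂L/∂w₁ = 0

Forward pass:
z = w₁x = 1×3 = 3
h = ReLU(3) = 3
y = w₂h = 0×3 = 0

Backward pass:
∂L/∂y = 2(y - t) = 2(0 - -3) = 6
∂y/∂h = w₂ = 0
∂h/∂z = 1 (ReLU derivative)
∂z/∂w₁ = x = 3

∂L/∂w₁ = 6 × 0 × 1 × 3 = 0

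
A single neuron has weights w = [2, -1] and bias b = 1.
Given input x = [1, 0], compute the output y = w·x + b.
y = 3

y = (2)(1) + (-1)(0) + 1 = 3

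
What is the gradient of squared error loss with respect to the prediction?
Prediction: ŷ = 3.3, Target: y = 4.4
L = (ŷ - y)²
∂L/∂ŷ = -2.2

∂L/∂ŷ = 2(ŷ - y) = 2(3.3 - 4.4) = 2(-1.1) = -2.2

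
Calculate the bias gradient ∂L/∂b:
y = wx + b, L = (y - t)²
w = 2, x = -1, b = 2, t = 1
∂L/∂b = -2

y = wx + b = (2)(-1) + 2 = 0
∂L/∂y = 2(y - t) = 2(0 - 1) = -2
∂y/∂b = 1
∂L/∂b = ∂L/∂y · ∂y/∂b = -2 × 1 = -2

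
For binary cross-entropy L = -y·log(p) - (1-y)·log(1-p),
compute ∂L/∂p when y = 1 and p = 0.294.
∂L/∂p = -3.401

∂L/∂p = -y/p + (1-y)/(1-p) = -1/0.294 + 0 = -3.401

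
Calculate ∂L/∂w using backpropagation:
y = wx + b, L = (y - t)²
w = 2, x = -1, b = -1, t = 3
∂L/∂w = 12

y = wx + b = (2)(-1) + -1 = -3
∂L/∂y = 2(y - t) = 2(-3 - 3) = -12
∂y/∂w = x = -1
∂L/∂w = ∂L/∂y · ∂y/∂w = -12 × -1 = 12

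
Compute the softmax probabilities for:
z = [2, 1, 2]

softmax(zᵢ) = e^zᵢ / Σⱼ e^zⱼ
p = [0.4223, 0.1554, 0.4223]

exp(z) = [7.389, 2.718, 7.389]
Sum = 17.5
p = [0.4223, 0.1554, 0.4223]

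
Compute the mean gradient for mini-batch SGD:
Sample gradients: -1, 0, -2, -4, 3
Average gradient = -0.8

Average = (1/5)(-1 + 0 + -2 + -4 + 3) = -4/5 = -0.8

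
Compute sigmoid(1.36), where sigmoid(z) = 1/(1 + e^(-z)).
0.7958

sigmoid(1.36) = 1/(1 + e^(-1.36)) = 1/(1 + 0.2567) = 0.7958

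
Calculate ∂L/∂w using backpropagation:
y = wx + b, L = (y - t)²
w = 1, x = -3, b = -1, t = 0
∂L/∂w = 24

y = wx + b = (1)(-3) + -1 = -4
∂L/∂y = 2(y - t) = 2(-4 - 0) = -8
∂y/∂w = x = -3
∂L/∂w = ∂L/∂y · ∂y/∂w = -8 × -3 = 24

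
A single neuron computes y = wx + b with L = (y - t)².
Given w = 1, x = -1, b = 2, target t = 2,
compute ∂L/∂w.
∂L/∂w = 2

y = wx + b = (1)(-1) + 2 = 1
∂L/∂y = 2(y - t) = 2(1 - 2) = -2
∂y/∂w = x = -1
∂L/∂w = ∂L/∂y · ∂y/∂w = -2 × -1 = 2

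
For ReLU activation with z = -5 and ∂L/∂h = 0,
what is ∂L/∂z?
∂L/∂z = 0

h = ReLU(-5) = 0
Since z < 0: ∂h/∂z = 0
∂L/∂z = ∂L/∂h · ∂h/∂z = 0 × 0 = 0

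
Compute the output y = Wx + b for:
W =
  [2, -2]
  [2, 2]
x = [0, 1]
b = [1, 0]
y = [-1, 2]

Wx = [2×0 + -2×1, 2×0 + 2×1]
   = [-2, 2]
y = Wx + b = [-2 + 1, 2 + 0] = [-1, 2]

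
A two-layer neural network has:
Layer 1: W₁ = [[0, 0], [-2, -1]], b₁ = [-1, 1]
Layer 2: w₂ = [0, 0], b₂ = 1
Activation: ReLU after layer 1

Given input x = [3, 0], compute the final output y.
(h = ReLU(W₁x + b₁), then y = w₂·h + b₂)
y = 1

Layer 1 pre-activation: z₁ = [-1, -5]
After ReLU: h = [0, 0]
Layer 2 output: y = 0×0 + 0×0 + 1 = 1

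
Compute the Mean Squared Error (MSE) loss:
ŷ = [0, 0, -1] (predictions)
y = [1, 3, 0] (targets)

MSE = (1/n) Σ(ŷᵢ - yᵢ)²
MSE = 3.667

MSE = (1/3)((0-1)² + (0-3)² + (-1-0)²) = (1/3)(1 + 9 + 1) = 3.667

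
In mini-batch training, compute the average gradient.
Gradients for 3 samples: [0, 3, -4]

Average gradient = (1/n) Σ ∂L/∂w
Average gradient = -0.3333

Average = (1/3)(0 + 3 + -4) = -1/3 = -0.3333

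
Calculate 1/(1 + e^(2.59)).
0.06978

sigmoid(-2.59) = 1/(1 + e^(2.59)) = 1/(1 + 13.33) = 0.06978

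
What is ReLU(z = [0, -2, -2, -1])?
h = [0, 0, 0, 0]

ReLU applied element-wise: max(0,0)=0, max(0,-2)=0, max(0,-2)=0, max(0,-1)=0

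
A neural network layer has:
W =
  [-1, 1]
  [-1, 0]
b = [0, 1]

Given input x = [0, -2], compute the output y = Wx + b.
y = [-2, 1]

Wx = [-1×0 + 1×-2, -1×0 + 0×-2]
   = [-2, 0]
y = Wx + b = [-2 + 0, 0 + 1] = [-2, 1]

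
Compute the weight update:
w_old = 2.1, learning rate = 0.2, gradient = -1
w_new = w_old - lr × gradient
w_new = 2.3

w_new = w - η·∂L/∂w = 2.1 - 0.2×(-1) = 2.1 - (-0.2) = 2.3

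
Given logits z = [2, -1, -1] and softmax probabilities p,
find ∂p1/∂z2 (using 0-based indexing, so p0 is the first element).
∂p1/∂z2 = -0.00205

p = softmax(z) = [0.9094, 0.04528, 0.04528]
p1 = 0.04528, p2 = 0.04528

∂p1/∂z2 = -p1 × p2 = -0.04528 × 0.04528 = -0.00205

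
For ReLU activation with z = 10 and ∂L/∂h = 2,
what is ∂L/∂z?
∂L/∂z = 2

h = ReLU(10) = 10
Since z > 0: ∂h/∂z = 1
∂L/∂z = ∂L/∂h · ∂h/∂z = 2 × 1 = 2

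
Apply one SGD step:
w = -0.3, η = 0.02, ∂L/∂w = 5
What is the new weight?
w_new = -0.4

w_new = w - η·∂L/∂w = -0.3 - 0.02×(5) = -0.3 - (0.1) = -0.4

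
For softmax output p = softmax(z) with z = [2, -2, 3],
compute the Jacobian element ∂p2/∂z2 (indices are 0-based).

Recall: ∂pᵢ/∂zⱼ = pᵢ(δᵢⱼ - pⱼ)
∂p2/∂z2 = 0.1983

p = softmax(z) = [0.2676, 0.004902, 0.7275]
p2 = 0.7275

∂p2/∂z2 = p2(1 - p2) = 0.7275 × (1 - 0.7275) = 0.1983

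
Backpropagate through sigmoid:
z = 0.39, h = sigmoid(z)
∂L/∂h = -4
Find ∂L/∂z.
∂L/∂z = -0.9629

σ(0.39) = 0.5963
σ'(0.39) = σ(0.39)(1 - σ(0.39)) = 0.5963 × 0.4037 = 0.2407
∂L/∂z = ∂L/∂h · σ'(z) = -4 × 0.2407 = -0.9629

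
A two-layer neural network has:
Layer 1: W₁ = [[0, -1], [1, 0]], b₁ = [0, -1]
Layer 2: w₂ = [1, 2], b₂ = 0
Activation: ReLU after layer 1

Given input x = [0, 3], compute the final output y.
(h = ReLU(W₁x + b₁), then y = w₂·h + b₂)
y = 0

Layer 1 pre-activation: z₁ = [-3, -1]
After ReLU: h = [0, 0]
Layer 2 output: y = 1×0 + 2×0 + 0 = 0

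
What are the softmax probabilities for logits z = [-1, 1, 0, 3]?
p = [0.0152, 0.1125, 0.0414, 0.831]

exp(z) = [0.3679, 2.718, 1, 20.09]
Sum = 24.17
p = [0.0152, 0.1125, 0.0414, 0.831]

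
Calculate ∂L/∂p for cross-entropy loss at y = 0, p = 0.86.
∂L/∂p = 7.143

∂L/∂p = -y/p + (1-y)/(1-p) = 0 + 1/0.14 = 7.143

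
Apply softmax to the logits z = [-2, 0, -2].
p = [0.1065, 0.787, 0.1065]

exp(z) = [0.1353, 1, 0.1353]
Sum = 1.271
p = [0.1065, 0.787, 0.1065]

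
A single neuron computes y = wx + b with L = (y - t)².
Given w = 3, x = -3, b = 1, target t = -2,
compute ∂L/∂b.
∂L/∂b = -12

y = wx + b = (3)(-3) + 1 = -8
∂L/∂y = 2(y - t) = 2(-8 - -2) = -12
∂y/∂b = 1
∂L/∂b = ∂L/∂y · ∂y/∂b = -12 × 1 = -12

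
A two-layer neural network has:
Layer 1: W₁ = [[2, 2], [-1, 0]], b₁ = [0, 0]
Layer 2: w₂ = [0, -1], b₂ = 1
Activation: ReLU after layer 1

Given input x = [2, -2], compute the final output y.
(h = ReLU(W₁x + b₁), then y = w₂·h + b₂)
y = 1

Layer 1 pre-activation: z₁ = [0, -2]
After ReLU: h = [0, 0]
Layer 2 output: y = 0×0 + -1×0 + 1 = 1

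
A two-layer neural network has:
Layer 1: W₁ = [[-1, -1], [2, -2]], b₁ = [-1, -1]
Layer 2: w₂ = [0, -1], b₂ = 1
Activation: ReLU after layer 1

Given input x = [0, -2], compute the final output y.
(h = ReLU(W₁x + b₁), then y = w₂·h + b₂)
y = -2

Layer 1 pre-activation: z₁ = [1, 3]
After ReLU: h = [1, 3]
Layer 2 output: y = 0×1 + -1×3 + 1 = -2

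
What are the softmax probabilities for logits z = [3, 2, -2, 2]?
p = [0.5739, 0.2111, 0.0039, 0.2111]

exp(z) = [20.09, 7.389, 0.1353, 7.389]
Sum = 35
p = [0.5739, 0.2111, 0.0039, 0.2111]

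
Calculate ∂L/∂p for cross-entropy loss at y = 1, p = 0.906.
∂L/∂p = -1.104

∂L/∂p = -y/p + (1-y)/(1-p) = -1/0.906 + 0 = -1.104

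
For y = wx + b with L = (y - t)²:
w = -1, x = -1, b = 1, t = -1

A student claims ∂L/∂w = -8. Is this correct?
Incorrect

y = (-1)(-1) + 1 = 2
∂L/∂y = 2(y - t) = 2(2 - -1) = 6
∂y/∂w = x = -1
∂L/∂w = 6 × -1 = -6

Claimed value: -8
Incorrect: The correct gradient is -6.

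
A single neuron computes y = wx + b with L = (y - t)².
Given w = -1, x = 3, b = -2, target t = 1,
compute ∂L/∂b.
∂L/∂b = -12

y = wx + b = (-1)(3) + -2 = -5
∂L/∂y = 2(y - t) = 2(-5 - 1) = -12
∂y/∂b = 1
∂L/∂b = ∂L/∂y · ∂y/∂b = -12 × 1 = -12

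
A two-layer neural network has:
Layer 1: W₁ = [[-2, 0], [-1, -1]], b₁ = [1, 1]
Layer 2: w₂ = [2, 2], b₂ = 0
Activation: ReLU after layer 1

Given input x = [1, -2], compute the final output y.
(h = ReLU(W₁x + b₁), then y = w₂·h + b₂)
y = 4

Layer 1 pre-activation: z₁ = [-1, 2]
After ReLU: h = [0, 2]
Layer 2 output: y = 2×0 + 2×2 + 0 = 4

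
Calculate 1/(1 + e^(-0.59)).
0.6434

sigmoid(0.59) = 1/(1 + e^(-0.59)) = 1/(1 + 0.5543) = 0.6434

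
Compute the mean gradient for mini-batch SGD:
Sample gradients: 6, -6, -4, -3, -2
Average gradient = -1.8

Average = (1/5)(6 + -6 + -4 + -3 + -2) = -9/5 = -1.8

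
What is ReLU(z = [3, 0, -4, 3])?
h = [3, 0, 0, 3]

ReLU applied element-wise: max(0,3)=3, max(0,0)=0, max(0,-4)=0, max(0,3)=3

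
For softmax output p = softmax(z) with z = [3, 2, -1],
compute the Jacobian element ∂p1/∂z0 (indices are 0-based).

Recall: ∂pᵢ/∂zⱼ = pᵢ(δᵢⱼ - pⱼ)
∂p1/∂z0 = -0.1915

p = softmax(z) = [0.7214, 0.2654, 0.01321]
p1 = 0.2654, p0 = 0.7214

∂p1/∂z0 = -p1 × p0 = -0.2654 × 0.7214 = -0.1915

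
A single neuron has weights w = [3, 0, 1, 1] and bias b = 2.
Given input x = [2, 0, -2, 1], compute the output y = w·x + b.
y = 7

y = (3)(2) + (0)(0) + (1)(-2) + (1)(1) + 2 = 7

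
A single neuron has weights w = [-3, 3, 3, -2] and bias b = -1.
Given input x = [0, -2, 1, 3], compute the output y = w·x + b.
y = -10

y = (-3)(0) + (3)(-2) + (3)(1) + (-2)(3) + -1 = -10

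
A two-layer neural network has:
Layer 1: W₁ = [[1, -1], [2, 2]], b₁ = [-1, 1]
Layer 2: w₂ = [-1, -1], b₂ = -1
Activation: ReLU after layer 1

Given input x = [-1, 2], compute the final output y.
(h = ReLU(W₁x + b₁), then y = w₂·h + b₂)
y = -4

Layer 1 pre-activation: z₁ = [-4, 3]
After ReLU: h = [0, 3]
Layer 2 output: y = -1×0 + -1×3 + -1 = -4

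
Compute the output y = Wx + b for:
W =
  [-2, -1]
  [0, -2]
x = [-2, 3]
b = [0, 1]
y = [1, -5]

Wx = [-2×-2 + -1×3, 0×-2 + -2×3]
   = [1, -6]
y = Wx + b = [1 + 0, -6 + 1] = [1, -5]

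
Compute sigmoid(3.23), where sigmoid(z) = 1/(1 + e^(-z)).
0.9619

sigmoid(3.23) = 1/(1 + e^(-3.23)) = 1/(1 + 0.03956) = 0.9619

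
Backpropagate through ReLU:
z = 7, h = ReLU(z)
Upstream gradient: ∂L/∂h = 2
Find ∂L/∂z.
∂L/∂z = 2

h = ReLU(7) = 7
Since z > 0: ∂h/∂z = 1
∂L/∂z = ∂L/∂h · ∂h/∂z = 2 × 1 = 2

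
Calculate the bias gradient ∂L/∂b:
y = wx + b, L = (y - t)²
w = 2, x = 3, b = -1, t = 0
∂L/∂b = 10

y = wx + b = (2)(3) + -1 = 5
∂L/∂y = 2(y - t) = 2(5 - 0) = 10
∂y/∂b = 1
∂L/∂b = ∂L/∂y · ∂y/∂b = 10 × 1 = 10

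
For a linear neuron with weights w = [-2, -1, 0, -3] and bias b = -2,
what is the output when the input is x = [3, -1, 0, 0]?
y = -7

y = (-2)(3) + (-1)(-1) + (0)(0) + (-3)(0) + -2 = -7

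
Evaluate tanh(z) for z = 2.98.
0.9949

tanh(2.98) = (e^(2.98) - e^(-2.98))/(e^(2.98) + e^(-2.98)) = 0.9949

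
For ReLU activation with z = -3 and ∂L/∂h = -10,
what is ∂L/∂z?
∂L/∂z = 0

h = ReLU(-3) = 0
Since z < 0: ∂h/∂z = 0
∂L/∂z = ∂L/∂h · ∂h/∂z = -10 × 0 = 0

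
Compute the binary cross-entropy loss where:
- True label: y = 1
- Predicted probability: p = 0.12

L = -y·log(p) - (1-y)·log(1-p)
L = 2.12

L = -1·log(0.12) - 0·log(0.88) = -log(0.12) = 2.12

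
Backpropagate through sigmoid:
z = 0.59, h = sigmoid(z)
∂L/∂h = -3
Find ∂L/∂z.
∂L/∂z = -0.6883

σ(0.59) = 0.6434
σ'(0.59) = σ(0.59)(1 - σ(0.59)) = 0.6434 × 0.3566 = 0.2294
∂L/∂z = ∂L/∂h · σ'(z) = -3 × 0.2294 = -0.6883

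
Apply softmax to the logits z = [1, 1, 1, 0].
p = [0.2969, 0.2969, 0.2969, 0.1092]

exp(z) = [2.718, 2.718, 2.718, 1]
Sum = 9.155
p = [0.2969, 0.2969, 0.2969, 0.1092]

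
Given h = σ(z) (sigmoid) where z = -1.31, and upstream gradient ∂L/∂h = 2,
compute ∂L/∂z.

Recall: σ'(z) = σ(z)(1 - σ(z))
∂L/∂z = 0.3347

σ(-1.31) = 0.2125
σ'(-1.31) = σ(-1.31)(1 - σ(-1.31)) = 0.2125 × 0.7875 = 0.1673
∂L/∂z = ∂L/∂h · σ'(z) = 2 × 0.1673 = 0.3347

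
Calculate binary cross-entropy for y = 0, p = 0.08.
L = 0.08338

L = -0·log(0.08) - 1·log(0.92) = -log(0.92) = 0.08338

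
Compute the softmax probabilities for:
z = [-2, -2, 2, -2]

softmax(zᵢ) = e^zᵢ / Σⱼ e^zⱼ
p = [0.0174, 0.0174, 0.9479, 0.0174]

exp(z) = [0.1353, 0.1353, 7.389, 0.1353]
Sum = 7.795
p = [0.0174, 0.0174, 0.9479, 0.0174]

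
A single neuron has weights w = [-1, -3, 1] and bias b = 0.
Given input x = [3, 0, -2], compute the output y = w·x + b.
y = -5

y = (-1)(3) + (-3)(0) + (1)(-2) + 0 = -5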